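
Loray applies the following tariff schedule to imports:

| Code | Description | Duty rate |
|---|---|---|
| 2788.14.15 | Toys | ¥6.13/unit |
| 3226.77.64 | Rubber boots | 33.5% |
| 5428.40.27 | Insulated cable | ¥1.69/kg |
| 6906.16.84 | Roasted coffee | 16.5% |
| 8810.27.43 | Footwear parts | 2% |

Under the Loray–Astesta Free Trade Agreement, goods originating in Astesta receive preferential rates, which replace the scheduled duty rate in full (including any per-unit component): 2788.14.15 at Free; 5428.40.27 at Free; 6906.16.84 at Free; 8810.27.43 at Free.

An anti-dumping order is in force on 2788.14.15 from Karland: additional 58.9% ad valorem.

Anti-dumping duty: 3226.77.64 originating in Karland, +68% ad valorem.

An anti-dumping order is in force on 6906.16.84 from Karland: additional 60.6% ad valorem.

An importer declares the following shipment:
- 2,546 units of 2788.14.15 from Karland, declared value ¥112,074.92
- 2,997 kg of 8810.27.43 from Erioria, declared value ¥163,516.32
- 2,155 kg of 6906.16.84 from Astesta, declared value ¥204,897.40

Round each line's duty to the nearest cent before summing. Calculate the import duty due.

Line 1 (2788.14.15, Karland, 2,546 units, ¥112,074.92):
Base rate for 2788.14.15 is ¥6.13/unit.
2788.14.15 has an FTA preferential rate, but origin Karland is not Astesta; base rate stands.
Additional duty on 2788.14.15 from Karland: +58.9% ad valorem. Applied ad valorem rate = 58.9%.
Duty = ¥112,074.92 × 58.9% + 2,546 × ¥6.13 = ¥81,619.11.
Line 2 (8810.27.43, Erioria, 2,997 kg, ¥163,516.32):
Base rate for 8810.27.43 is 2%.
8810.27.43 has an FTA preferential rate, but origin Erioria is not Astesta; base rate stands.
Duty = ¥163,516.32 × 2% = ¥3,270.33.
Line 3 (6906.16.84, Astesta, 2,155 kg, ¥204,897.40):
Base rate for 6906.16.84 is 16.5%.
Origin Astesta qualifies under the Loray–Astesta agreement and 6906.16.84 is covered: preferential rate Free applies instead.
The additional-duty order on 6906.16.84 targets Karland, not Astesta; it does not apply.
Duty = ¥204,897.40 × 0% = ¥0.00.
Total = ¥81,619.11 + ¥3,270.33 + ¥0.00 = ¥84,889.44.

¥84,889.44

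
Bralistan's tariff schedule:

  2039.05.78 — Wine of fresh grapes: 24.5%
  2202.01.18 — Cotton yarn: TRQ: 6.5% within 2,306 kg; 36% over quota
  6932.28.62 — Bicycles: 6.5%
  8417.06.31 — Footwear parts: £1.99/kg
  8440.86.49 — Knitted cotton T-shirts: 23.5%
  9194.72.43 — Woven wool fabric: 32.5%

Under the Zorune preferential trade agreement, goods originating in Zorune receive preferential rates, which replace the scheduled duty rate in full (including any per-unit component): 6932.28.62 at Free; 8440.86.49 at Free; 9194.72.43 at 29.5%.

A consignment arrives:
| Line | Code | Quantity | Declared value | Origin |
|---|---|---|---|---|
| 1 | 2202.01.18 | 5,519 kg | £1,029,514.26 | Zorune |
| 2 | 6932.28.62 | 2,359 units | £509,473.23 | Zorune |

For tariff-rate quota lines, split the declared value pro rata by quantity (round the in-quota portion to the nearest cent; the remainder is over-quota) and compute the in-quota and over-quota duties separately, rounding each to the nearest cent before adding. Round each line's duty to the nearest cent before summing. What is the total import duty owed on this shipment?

£243,727.57

Line 1 (2202.01.18, Zorune, 5,519 kg, £1,029,514.26):
Code 2202.01.18 is under a tariff-rate quota (threshold 2,306 kg). In-quota: 2,306 kg at 6.5%; over-quota: 3,213 kg at 36%.
Pro-rata value split: in-quota = £1,029,514.26 × 2,306/5,519 = £430,161.24; over-quota = £1,029,514.26 − £430,161.24 = £599,353.02.
In-quota duty = £430,161.24 × 6.5% = £27,960.48. Over-quota duty = £599,353.02 × 36% = £215,767.09.
Line duty = £27,960.48 + £215,767.09 = £243,727.57.
Line 2 (6932.28.62, Zorune, 2,359 units, £509,473.23):
Base rate for 6932.28.62 is 6.5%.
Origin Zorune qualifies under the Bralistan–Zorune agreement and 6932.28.62 is covered: preferential rate Free applies instead.
Duty = £509,473.23 × 0% = £0.00.
Total = £243,727.57 + £0.00 = £243,727.57.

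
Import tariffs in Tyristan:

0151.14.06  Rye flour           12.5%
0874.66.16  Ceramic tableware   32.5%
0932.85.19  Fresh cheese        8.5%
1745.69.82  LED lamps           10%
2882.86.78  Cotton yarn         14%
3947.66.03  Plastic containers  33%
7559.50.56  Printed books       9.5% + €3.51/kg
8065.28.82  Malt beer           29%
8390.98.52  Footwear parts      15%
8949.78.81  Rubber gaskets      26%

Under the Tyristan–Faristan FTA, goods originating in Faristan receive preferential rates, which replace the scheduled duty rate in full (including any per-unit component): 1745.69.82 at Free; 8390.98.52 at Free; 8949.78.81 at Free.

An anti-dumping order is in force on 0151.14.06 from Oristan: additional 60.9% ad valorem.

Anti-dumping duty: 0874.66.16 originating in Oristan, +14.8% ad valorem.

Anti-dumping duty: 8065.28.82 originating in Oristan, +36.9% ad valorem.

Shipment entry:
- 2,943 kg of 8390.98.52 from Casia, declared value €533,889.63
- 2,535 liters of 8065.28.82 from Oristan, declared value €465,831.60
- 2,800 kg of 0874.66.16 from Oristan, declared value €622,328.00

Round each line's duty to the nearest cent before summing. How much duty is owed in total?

€681,427.60

Line 1 (8390.98.52, Casia, 2,943 kg, €533,889.63):
Base rate for 8390.98.52 is 15%.
8390.98.52 has an FTA preferential rate, but origin Casia is not Faristan; base rate stands.
Duty = €533,889.63 × 15% = €80,083.44.
Line 2 (8065.28.82, Oristan, 2,535 liters, €465,831.60):
Base rate for 8065.28.82 is 29%.
Additional duty on 8065.28.82 from Oristan: +36.9%. Applied ad valorem rate: 29% + 36.9% = 65.9%.
Duty = €465,831.60 × 65.9% = €306,983.02.
Line 3 (0874.66.16, Oristan, 2,800 kg, €622,328.00):
Base rate for 0874.66.16 is 32.5%.
Additional duty on 0874.66.16 from Oristan: +14.8%. Applied ad valorem rate: 32.5% + 14.8% = 47.3%.
Duty = €622,328.00 × 47.3% = €294,361.14.
Total = €80,083.44 + €306,983.02 + €294,361.14 = €681,427.60.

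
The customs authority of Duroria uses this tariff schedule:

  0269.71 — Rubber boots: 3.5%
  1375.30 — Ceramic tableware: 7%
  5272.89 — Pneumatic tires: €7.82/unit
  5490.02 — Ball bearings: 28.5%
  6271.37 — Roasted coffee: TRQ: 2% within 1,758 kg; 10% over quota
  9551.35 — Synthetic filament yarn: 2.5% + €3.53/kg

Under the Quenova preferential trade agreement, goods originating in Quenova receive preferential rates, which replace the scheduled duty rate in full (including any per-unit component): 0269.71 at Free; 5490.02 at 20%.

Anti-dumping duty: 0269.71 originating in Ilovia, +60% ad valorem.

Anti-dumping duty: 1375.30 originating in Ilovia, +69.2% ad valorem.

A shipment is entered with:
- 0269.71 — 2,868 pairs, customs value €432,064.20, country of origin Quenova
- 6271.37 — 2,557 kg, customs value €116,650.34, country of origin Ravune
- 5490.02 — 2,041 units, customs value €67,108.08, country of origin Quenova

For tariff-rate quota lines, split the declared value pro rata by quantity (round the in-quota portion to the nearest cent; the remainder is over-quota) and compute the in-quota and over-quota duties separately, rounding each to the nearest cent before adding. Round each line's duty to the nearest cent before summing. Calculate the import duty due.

Line 1 (0269.71, Quenova, 2,868 pairs, €432,064.20):
Base rate for 0269.71 is 3.5%.
Origin Quenova qualifies under the Duroria–Quenova agreement and 0269.71 is covered: preferential rate Free applies instead.
The additional-duty order on 0269.71 targets Ilovia, not Quenova; it does not apply.
Duty = €432,064.20 × 0% = €0.00.
Line 2 (6271.37, Ravune, 2,557 kg, €116,650.34):
Code 6271.37 is under a tariff-rate quota (threshold 1,758 kg). In-quota: 1,758 kg at 2%; over-quota: 799 kg at 10%.
Pro-rata value split: in-quota = €116,650.34 × 1,758/2,557 = €80,199.96; over-quota = €116,650.34 − €80,199.96 = €36,450.38.
In-quota duty = €80,199.96 × 2% = €1,604.00. Over-quota duty = €36,450.38 × 10% = €3,645.04.
Line duty = €1,604.00 + €3,645.04 = €5,249.04.
Line 3 (5490.02, Quenova, 2,041 units, €67,108.08):
Base rate for 5490.02 is 28.5%.
Origin Quenova qualifies under the Duroria–Quenova agreement and 5490.02 is covered: preferential rate 20% applies instead.
Duty = €67,108.08 × 20% = €13,421.62.
Total = €0.00 + €5,249.04 + €13,421.62 = €18,670.66.

€18,670.66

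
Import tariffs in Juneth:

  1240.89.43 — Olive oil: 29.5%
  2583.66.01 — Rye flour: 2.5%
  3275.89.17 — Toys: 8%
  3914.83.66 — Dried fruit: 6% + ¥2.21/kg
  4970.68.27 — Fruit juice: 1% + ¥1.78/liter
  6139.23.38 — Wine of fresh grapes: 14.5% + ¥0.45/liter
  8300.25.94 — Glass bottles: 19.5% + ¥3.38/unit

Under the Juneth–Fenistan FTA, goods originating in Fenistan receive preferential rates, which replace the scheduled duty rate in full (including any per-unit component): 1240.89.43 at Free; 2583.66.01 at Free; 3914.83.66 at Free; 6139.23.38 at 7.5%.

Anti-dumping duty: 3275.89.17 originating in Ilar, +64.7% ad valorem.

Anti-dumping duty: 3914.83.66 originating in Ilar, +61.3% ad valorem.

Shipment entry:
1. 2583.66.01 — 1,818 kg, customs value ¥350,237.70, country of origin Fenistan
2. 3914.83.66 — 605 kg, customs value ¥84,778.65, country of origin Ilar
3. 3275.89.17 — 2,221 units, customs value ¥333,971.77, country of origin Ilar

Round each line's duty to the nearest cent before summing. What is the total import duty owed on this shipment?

Line 1 (2583.66.01, Fenistan, 1,818 kg, ¥350,237.70):
Base rate for 2583.66.01 is 2.5%.
Origin Fenistan qualifies under the Juneth–Fenistan agreement and 2583.66.01 is covered: preferential rate Free applies instead.
Duty = ¥350,237.70 × 0% = ¥0.00.
Line 2 (3914.83.66, Ilar, 605 kg, ¥84,778.65):
Base rate for 3914.83.66 is 6% + ¥2.21/kg.
3914.83.66 has an FTA preferential rate, but origin Ilar is not Fenistan; base rate stands.
Additional duty on 3914.83.66 from Ilar: +61.3%. Applied ad valorem rate: 6% + 61.3% = 67.3%.
Duty = ¥84,778.65 × 67.3% + 605 × ¥2.21 = ¥58,393.08.
Line 3 (3275.89.17, Ilar, 2,221 units, ¥333,971.77):
Base rate for 3275.89.17 is 8%.
Additional duty on 3275.89.17 from Ilar: +64.7%. Applied ad valorem rate: 8% + 64.7% = 72.7%.
Duty = ¥333,971.77 × 72.7% = ¥242,797.48.
Total = ¥0.00 + ¥58,393.08 + ¥242,797.48 = ¥301,190.56.

¥301,190.56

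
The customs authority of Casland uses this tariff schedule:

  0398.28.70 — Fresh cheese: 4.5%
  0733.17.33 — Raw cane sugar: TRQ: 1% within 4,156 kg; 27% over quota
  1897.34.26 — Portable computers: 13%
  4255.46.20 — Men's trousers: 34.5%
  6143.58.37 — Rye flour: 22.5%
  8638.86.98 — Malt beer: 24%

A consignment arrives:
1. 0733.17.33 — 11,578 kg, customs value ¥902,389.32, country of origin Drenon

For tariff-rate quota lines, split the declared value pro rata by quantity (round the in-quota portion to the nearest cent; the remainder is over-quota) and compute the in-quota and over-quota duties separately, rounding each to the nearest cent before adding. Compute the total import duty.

¥159,426.27

Line 1 (0733.17.33, Drenon, 11,578 kg, ¥902,389.32):
Code 0733.17.33 is under a tariff-rate quota (threshold 4,156 kg). In-quota: 4,156 kg at 1%; over-quota: 7,422 kg at 27%.
Pro-rata value split: in-quota = ¥902,389.32 × 4,156/11,578 = ¥323,918.64; over-quota = ¥902,389.32 − ¥323,918.64 = ¥578,470.68.
In-quota duty = ¥323,918.64 × 1% = ¥3,239.19. Over-quota duty = ¥578,470.68 × 27% = ¥156,187.08.
Line duty = ¥3,239.19 + ¥156,187.08 = ¥159,426.27.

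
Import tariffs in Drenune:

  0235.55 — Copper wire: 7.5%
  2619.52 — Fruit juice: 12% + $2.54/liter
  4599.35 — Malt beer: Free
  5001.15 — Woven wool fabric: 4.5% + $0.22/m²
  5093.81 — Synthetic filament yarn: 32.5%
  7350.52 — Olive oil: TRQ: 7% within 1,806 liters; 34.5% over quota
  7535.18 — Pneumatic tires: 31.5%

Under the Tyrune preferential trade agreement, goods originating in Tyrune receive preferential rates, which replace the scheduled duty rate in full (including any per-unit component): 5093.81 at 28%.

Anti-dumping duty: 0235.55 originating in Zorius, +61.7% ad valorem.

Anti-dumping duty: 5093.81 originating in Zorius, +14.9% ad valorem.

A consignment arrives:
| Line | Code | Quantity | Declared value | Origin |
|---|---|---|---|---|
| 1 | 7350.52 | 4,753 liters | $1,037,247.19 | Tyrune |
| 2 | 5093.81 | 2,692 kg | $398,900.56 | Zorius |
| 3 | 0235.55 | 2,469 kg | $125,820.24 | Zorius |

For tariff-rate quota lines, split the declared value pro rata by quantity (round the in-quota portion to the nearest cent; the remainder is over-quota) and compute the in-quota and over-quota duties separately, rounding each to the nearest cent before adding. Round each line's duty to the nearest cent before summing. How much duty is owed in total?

Line 1 (7350.52, Tyrune, 4,753 liters, $1,037,247.19):
Code 7350.52 is under a tariff-rate quota (threshold 1,806 liters). In-quota: 1,806 liters at 7%; over-quota: 2,947 liters at 34.5%.
Pro-rata value split: in-quota = $1,037,247.19 × 1,806/4,753 = $394,123.38; over-quota = $1,037,247.19 − $394,123.38 = $643,123.81.
In-quota duty = $394,123.38 × 7% = $27,588.64. Over-quota duty = $643,123.81 × 34.5% = $221,877.71.
Line duty = $27,588.64 + $221,877.71 = $249,466.35.
Line 2 (5093.81, Zorius, 2,692 kg, $398,900.56):
Base rate for 5093.81 is 32.5%.
5093.81 has an FTA preferential rate, but origin Zorius is not Tyrune; base rate stands.
Additional duty on 5093.81 from Zorius: +14.9%. Applied ad valorem rate: 32.5% + 14.9% = 47.4%.
Duty = $398,900.56 × 47.4% = $189,078.87.
Line 3 (0235.55, Zorius, 2,469 kg, $125,820.24):
Base rate for 0235.55 is 7.5%.
Additional duty on 0235.55 from Zorius: +61.7%. Applied ad valorem rate: 7.5% + 61.7% = 69.2%.
Duty = $125,820.24 × 69.2% = $87,067.61.
Total = $249,466.35 + $189,078.87 + $87,067.61 = $525,612.83.

$525,612.83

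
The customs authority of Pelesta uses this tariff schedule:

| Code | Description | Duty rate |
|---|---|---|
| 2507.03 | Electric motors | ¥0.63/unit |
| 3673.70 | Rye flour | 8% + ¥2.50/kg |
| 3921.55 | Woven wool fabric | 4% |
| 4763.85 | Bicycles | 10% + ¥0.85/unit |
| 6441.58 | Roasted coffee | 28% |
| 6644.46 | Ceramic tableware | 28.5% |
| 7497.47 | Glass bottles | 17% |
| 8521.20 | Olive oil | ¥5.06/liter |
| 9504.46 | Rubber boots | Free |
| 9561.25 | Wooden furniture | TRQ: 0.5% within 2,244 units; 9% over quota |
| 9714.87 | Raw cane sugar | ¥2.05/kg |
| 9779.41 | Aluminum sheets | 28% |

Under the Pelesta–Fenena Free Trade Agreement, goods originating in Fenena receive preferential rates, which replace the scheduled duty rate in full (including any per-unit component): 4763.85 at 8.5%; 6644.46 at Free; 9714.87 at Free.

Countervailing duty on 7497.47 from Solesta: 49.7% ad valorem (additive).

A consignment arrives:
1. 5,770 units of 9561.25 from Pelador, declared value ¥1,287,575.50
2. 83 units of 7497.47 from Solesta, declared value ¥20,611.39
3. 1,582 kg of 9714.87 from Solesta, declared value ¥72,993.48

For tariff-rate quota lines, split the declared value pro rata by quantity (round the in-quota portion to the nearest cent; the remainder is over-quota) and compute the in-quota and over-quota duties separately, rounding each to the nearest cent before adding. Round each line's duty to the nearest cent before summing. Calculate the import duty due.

¥90,309.06

Line 1 (9561.25, Pelador, 5,770 units, ¥1,287,575.50):
Code 9561.25 is under a tariff-rate quota (threshold 2,244 units). In-quota: 2,244 units at 0.5%; over-quota: 3,526 units at 9%.
Pro-rata value split: in-quota = ¥1,287,575.50 × 2,244/5,770 = ¥500,748.60; over-quota = ¥1,287,575.50 − ¥500,748.60 = ¥786,826.90.
In-quota duty = ¥500,748.60 × 0.5% = ¥2,503.74. Over-quota duty = ¥786,826.90 × 9% = ¥70,814.42.
Line duty = ¥2,503.74 + ¥70,814.42 = ¥73,318.16.
Line 2 (7497.47, Solesta, 83 units, ¥20,611.39):
Base rate for 7497.47 is 17%.
Additional duty on 7497.47 from Solesta: +49.7%. Applied ad valorem rate: 17% + 49.7% = 66.7%.
Duty = ¥20,611.39 × 66.7% = ¥13,747.80.
Line 3 (9714.87, Solesta, 1,582 kg, ¥72,993.48):
Base rate for 9714.87 is ¥2.05/kg.
9714.87 has an FTA preferential rate, but origin Solesta is not Fenena; base rate stands.
Duty = 1,582 × ¥2.05 = ¥3,243.10.
Total = ¥73,318.16 + ¥13,747.80 + ¥3,243.10 = ¥90,309.06.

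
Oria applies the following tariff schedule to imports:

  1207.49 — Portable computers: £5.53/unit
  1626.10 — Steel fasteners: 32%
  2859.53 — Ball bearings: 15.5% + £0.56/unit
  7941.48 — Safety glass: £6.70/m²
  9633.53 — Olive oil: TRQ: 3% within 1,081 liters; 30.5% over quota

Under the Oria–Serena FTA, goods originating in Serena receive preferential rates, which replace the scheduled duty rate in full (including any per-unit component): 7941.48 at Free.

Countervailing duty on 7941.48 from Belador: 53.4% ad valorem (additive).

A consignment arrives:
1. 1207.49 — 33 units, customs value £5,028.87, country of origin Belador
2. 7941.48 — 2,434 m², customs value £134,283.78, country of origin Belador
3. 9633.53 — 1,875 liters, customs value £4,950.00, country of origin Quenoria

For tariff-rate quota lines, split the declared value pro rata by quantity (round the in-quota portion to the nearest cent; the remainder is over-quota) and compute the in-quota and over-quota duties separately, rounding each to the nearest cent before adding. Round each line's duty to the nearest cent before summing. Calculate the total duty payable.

Line 1 (1207.49, Belador, 33 units, £5,028.87):
Base rate for 1207.49 is £5.53/unit.
Duty = 33 × £5.53 = £182.49.
Line 2 (7941.48, Belador, 2,434 m², £134,283.78):
Base rate for 7941.48 is £6.70/m².
7941.48 has an FTA preferential rate, but origin Belador is not Serena; base rate stands.
Additional duty on 7941.48 from Belador: +53.4% ad valorem. Applied ad valorem rate = 53.4%.
Duty = £134,283.78 × 53.4% + 2,434 × £6.70 = £88,015.34.
Line 3 (9633.53, Quenoria, 1,875 liters, £4,950.00):
Code 9633.53 is under a tariff-rate quota (threshold 1,081 liters). In-quota: 1,081 liters at 3%; over-quota: 794 liters at 30.5%.
Pro-rata value split: in-quota = £4,950.00 × 1,081/1,875 = £2,853.84; over-quota = £4,950.00 − £2,853.84 = £2,096.16.
In-quota duty = £2,853.84 × 3% = £85.62. Over-quota duty = £2,096.16 × 30.5% = £639.33.
Line duty = £85.62 + £639.33 = £724.95.
Total = £182.49 + £88,015.34 + £724.95 = £88,922.78.

£88,922.78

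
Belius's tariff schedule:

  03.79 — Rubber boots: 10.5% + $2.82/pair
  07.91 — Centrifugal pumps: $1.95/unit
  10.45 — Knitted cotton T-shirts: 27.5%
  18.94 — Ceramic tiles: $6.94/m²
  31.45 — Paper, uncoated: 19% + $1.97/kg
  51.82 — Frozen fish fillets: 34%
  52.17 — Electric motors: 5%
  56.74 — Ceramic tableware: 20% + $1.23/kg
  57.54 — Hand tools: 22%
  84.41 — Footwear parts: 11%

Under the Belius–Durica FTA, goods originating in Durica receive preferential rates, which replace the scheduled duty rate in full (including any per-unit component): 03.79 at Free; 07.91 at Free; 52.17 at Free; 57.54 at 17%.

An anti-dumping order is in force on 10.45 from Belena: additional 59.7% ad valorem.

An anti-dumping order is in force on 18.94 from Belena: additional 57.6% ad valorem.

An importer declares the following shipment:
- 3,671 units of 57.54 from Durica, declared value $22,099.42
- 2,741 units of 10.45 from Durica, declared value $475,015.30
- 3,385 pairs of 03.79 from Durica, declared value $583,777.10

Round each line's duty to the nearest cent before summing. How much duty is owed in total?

Line 1 (57.54, Durica, 3,671 units, $22,099.42):
Base rate for 57.54 is 22%.
Origin Durica qualifies under the Belius–Durica agreement and 57.54 is covered: preferential rate 17% applies instead.
Duty = $22,099.42 × 17% = $3,756.90.
Line 2 (10.45, Durica, 2,741 units, $475,015.30):
Base rate for 10.45 is 27.5%.
Origin Durica is the FTA partner but 10.45 is not on the preference list; base rate stands.
The additional-duty order on 10.45 targets Belena, not Durica; it does not apply.
Duty = $475,015.30 × 27.5% = $130,629.21.
Line 3 (03.79, Durica, 3,385 pairs, $583,777.10):
Base rate for 03.79 is 10.5% + $2.82/pair.
Origin Durica qualifies under the Belius–Durica agreement and 03.79 is covered: preferential rate Free applies instead.
Duty = $583,777.10 × 0% = $0.00.
Total = $3,756.90 + $130,629.21 + $0.00 = $134,386.11.

$134,386.11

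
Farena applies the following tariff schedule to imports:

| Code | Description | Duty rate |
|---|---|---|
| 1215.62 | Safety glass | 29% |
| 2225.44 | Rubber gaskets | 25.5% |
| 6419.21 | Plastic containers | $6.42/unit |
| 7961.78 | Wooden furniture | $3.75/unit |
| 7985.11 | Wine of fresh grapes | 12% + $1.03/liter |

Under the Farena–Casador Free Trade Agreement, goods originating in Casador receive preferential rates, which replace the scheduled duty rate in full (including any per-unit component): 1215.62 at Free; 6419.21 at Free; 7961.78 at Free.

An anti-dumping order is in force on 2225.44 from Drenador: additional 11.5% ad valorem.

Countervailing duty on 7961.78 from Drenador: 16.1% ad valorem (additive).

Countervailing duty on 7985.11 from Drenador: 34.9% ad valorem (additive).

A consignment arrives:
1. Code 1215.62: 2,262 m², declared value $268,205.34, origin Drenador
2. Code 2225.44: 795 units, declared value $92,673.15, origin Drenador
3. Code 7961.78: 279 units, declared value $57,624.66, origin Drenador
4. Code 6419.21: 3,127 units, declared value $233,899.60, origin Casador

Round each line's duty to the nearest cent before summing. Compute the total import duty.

$122,392.44

Line 1 (1215.62, Drenador, 2,262 m², $268,205.34):
Base rate for 1215.62 is 29%.
1215.62 has an FTA preferential rate, but origin Drenador is not Casador; base rate stands.
Duty = $268,205.34 × 29% = $77,779.55.
Line 2 (2225.44, Drenador, 795 units, $92,673.15):
Base rate for 2225.44 is 25.5%.
Additional duty on 2225.44 from Drenador: +11.5%. Applied ad valorem rate: 25.5% + 11.5% = 37%.
Duty = $92,673.15 × 37% = $34,289.07.
Line 3 (7961.78, Drenador, 279 units, $57,624.66):
Base rate for 7961.78 is $3.75/unit.
7961.78 has an FTA preferential rate, but origin Drenador is not Casador; base rate stands.
Additional duty on 7961.78 from Drenador: +16.1% ad valorem. Applied ad valorem rate = 16.1%.
Duty = $57,624.66 × 16.1% + 279 × $3.75 = $10,323.82.
Line 4 (6419.21, Casador, 3,127 units, $233,899.60):
Base rate for 6419.21 is $6.42/unit.
Origin Casador qualifies under the Farena–Casador agreement and 6419.21 is covered: preferential rate Free applies instead.
Duty = $233,899.60 × 0% = $0.00.
Total = $77,779.55 + $34,289.07 + $10,323.82 + $0.00 = $122,392.44.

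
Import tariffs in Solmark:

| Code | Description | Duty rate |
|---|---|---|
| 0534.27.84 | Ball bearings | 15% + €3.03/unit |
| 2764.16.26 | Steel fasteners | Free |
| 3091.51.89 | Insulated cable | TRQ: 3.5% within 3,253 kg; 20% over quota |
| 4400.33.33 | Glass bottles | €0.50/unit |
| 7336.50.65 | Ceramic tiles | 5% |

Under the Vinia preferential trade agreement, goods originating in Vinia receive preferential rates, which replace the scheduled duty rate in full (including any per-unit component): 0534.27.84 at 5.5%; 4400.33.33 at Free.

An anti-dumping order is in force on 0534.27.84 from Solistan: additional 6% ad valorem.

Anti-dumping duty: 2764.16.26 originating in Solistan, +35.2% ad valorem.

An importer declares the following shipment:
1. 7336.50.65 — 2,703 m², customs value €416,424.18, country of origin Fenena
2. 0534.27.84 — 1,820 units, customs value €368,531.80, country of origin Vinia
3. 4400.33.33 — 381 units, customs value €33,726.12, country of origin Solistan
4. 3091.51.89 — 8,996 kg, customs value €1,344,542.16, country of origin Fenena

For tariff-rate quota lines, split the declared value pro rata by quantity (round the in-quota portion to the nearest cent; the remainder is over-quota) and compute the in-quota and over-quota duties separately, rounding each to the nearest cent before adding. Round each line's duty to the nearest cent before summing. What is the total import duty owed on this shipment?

€229,967.49

Line 1 (7336.50.65, Fenena, 2,703 m², €416,424.18):
Base rate for 7336.50.65 is 5%.
Duty = €416,424.18 × 5% = €20,821.21.
Line 2 (0534.27.84, Vinia, 1,820 units, €368,531.80):
Base rate for 0534.27.84 is 15% + €3.03/unit.
Origin Vinia qualifies under the Solmark–Vinia agreement and 0534.27.84 is covered: preferential rate 5.5% applies instead.
The additional-duty order on 0534.27.84 targets Solistan, not Vinia; it does not apply.
Duty = €368,531.80 × 5.5% = €20,269.25.
Line 3 (4400.33.33, Solistan, 381 units, €33,726.12):
Base rate for 4400.33.33 is €0.50/unit.
4400.33.33 has an FTA preferential rate, but origin Solistan is not Vinia; base rate stands.
Duty = 381 × €0.50 = €190.50.
Line 4 (3091.51.89, Fenena, 8,996 kg, €1,344,542.16):
Code 3091.51.89 is under a tariff-rate quota (threshold 3,253 kg). In-quota: 3,253 kg at 3.5%; over-quota: 5,743 kg at 20%.
Pro-rata value split: in-quota = €1,344,542.16 × 3,253/8,996 = €486,193.38; over-quota = €1,344,542.16 − €486,193.38 = €858,348.78.
In-quota duty = €486,193.38 × 3.5% = €17,016.77. Over-quota duty = €858,348.78 × 20% = €171,669.76.
Line duty = €17,016.77 + €171,669.76 = €188,686.53.
Total = €20,821.21 + €20,269.25 + €190.50 + €188,686.53 = €229,967.49.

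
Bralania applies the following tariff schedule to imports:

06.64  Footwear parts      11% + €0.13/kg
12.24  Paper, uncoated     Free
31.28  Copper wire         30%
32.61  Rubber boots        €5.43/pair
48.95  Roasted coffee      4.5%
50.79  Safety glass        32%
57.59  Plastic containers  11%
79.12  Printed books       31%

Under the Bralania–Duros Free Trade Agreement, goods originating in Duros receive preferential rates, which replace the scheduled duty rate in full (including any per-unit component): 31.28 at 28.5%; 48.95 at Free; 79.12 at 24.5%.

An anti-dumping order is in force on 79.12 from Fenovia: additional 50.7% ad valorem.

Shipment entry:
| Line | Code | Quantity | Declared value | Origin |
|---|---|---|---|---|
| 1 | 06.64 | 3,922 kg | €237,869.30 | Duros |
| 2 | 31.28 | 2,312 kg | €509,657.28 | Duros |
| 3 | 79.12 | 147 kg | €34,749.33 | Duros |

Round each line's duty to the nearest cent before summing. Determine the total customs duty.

Line 1 (06.64, Duros, 3,922 kg, €237,869.30):
Base rate for 06.64 is 11% + €0.13/kg.
Origin Duros is the FTA partner but 06.64 is not on the preference list; base rate stands.
Duty = €237,869.30 × 11% + 3,922 × €0.13 = €26,675.48.
Line 2 (31.28, Duros, 2,312 kg, €509,657.28):
Base rate for 31.28 is 30%.
Origin Duros qualifies under the Bralania–Duros agreement and 31.28 is covered: preferential rate 28.5% applies instead.
Duty = €509,657.28 × 28.5% = €145,252.32.
Line 3 (79.12, Duros, 147 kg, €34,749.33):
Base rate for 79.12 is 31%.
Origin Duros qualifies under the Bralania–Duros agreement and 79.12 is covered: preferential rate 24.5% applies instead.
The additional-duty order on 79.12 targets Fenovia, not Duros; it does not apply.
Duty = €34,749.33 × 24.5% = €8,513.59.
Total = €26,675.48 + €145,252.32 + €8,513.59 = €180,441.39.

€180,441.39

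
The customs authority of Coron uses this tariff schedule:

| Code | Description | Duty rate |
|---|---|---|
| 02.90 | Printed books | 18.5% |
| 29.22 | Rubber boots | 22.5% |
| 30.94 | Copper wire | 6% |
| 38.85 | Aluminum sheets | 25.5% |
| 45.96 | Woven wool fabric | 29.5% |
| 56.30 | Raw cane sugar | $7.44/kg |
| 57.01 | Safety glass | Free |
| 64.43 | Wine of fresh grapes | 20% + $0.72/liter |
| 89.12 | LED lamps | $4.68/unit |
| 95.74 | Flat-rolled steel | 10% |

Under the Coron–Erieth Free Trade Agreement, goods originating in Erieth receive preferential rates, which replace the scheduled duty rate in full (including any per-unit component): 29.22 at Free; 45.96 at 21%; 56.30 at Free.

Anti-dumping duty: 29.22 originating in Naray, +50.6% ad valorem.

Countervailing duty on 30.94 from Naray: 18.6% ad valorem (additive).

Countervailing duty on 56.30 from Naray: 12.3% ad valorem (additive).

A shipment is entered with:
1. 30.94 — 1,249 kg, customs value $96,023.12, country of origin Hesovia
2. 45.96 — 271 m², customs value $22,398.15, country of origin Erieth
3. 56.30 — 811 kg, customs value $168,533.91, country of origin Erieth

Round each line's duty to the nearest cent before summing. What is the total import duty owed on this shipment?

$10,465.00

Line 1 (30.94, Hesovia, 1,249 kg, $96,023.12):
Base rate for 30.94 is 6%.
The additional-duty order on 30.94 targets Naray, not Hesovia; it does not apply.
Duty = $96,023.12 × 6% = $5,761.39.
Line 2 (45.96, Erieth, 271 m², $22,398.15):
Base rate for 45.96 is 29.5%.
Origin Erieth qualifies under the Coron–Erieth agreement and 45.96 is covered: preferential rate 21% applies instead.
Duty = $22,398.15 × 21% = $4,703.61.
Line 3 (56.30, Erieth, 811 kg, $168,533.91):
Base rate for 56.30 is $7.44/kg.
Origin Erieth qualifies under the Coron–Erieth agreement and 56.30 is covered: preferential rate Free applies instead.
The additional-duty order on 56.30 targets Naray, not Erieth; it does not apply.
Duty = $168,533.91 × 0% = $0.00.
Total = $5,761.39 + $4,703.61 + $0.00 = $10,465.00.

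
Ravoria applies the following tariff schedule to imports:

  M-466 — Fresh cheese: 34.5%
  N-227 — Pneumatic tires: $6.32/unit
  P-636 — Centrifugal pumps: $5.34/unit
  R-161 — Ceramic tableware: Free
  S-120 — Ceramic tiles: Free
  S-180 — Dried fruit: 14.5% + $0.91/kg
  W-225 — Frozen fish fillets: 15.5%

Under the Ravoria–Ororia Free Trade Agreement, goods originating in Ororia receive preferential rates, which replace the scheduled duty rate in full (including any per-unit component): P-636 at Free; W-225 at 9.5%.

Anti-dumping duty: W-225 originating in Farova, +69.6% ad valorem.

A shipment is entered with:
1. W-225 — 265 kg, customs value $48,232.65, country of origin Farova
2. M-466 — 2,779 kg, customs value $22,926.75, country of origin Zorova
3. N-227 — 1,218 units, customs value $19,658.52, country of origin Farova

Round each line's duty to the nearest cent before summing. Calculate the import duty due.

Line 1 (W-225, Farova, 265 kg, $48,232.65):
Base rate for W-225 is 15.5%.
W-225 has an FTA preferential rate, but origin Farova is not Ororia; base rate stands.
Additional duty on W-225 from Farova: +69.6%. Applied ad valorem rate: 15.5% + 69.6% = 85.1%.
Duty = $48,232.65 × 85.1% = $41,045.99.
Line 2 (M-466, Zorova, 2,779 kg, $22,926.75):
Base rate for M-466 is 34.5%.
Duty = $22,926.75 × 34.5% = $7,909.73.
Line 3 (N-227, Farova, 1,218 units, $19,658.52):
Base rate for N-227 is $6.32/unit.
Duty = 1,218 × $6.32 = $7,697.76.
Total = $41,045.99 + $7,909.73 + $7,697.76 = $56,653.48.

$56,653.48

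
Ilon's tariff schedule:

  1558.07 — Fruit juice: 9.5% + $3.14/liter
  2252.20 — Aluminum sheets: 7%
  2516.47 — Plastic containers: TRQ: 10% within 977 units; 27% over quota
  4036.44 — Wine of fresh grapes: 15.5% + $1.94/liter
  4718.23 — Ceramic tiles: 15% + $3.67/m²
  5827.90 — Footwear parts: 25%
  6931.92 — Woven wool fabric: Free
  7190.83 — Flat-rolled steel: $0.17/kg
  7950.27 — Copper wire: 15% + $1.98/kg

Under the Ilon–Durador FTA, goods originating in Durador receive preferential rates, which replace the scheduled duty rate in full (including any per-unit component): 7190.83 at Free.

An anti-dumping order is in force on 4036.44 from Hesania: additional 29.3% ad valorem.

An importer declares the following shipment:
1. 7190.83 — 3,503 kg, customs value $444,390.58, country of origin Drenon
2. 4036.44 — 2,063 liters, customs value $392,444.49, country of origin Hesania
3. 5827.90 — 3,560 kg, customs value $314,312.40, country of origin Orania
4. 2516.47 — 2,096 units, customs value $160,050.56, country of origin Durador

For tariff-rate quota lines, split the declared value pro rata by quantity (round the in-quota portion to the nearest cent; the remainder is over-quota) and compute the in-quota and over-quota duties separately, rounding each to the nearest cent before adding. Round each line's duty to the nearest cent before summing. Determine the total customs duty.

Line 1 (7190.83, Drenon, 3,503 kg, $444,390.58):
Base rate for 7190.83 is $0.17/kg.
7190.83 has an FTA preferential rate, but origin Drenon is not Durador; base rate stands.
Duty = 3,503 × $0.17 = $595.51.
Line 2 (4036.44, Hesania, 2,063 liters, $392,444.49):
Base rate for 4036.44 is 15.5% + $1.94/liter.
Additional duty on 4036.44 from Hesania: +29.3%. Applied ad valorem rate: 15.5% + 29.3% = 44.8%.
Duty = $392,444.49 × 44.8% + 2,063 × $1.94 = $179,817.35.
Line 3 (5827.90, Orania, 3,560 kg, $314,312.40):
Base rate for 5827.90 is 25%.
Duty = $314,312.40 × 25% = $78,578.10.
Line 4 (2516.47, Durador, 2,096 units, $160,050.56):
Code 2516.47 is under a tariff-rate quota (threshold 977 units). In-quota: 977 units at 10%; over-quota: 1,119 units at 27%.
Pro-rata value split: in-quota = $160,050.56 × 977/2,096 = $74,603.72; over-quota = $160,050.56 − $74,603.72 = $85,446.84.
In-quota duty = $74,603.72 × 10% = $7,460.37. Over-quota duty = $85,446.84 × 27% = $23,070.65.
Line duty = $7,460.37 + $23,070.65 = $30,531.02.
Total = $595.51 + $179,817.35 + $78,578.10 + $30,531.02 = $289,521.98.

$289,521.98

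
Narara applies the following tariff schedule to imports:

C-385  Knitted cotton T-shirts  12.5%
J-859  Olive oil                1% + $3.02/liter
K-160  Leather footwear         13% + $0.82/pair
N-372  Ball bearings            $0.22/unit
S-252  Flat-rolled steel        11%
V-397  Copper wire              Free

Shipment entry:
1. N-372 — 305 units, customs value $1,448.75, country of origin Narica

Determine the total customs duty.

Line 1 (N-372, Narica, 305 units, $1,448.75):
Base rate for N-372 is $0.22/unit.
Duty = 305 × $0.22 = $67.10.

$67.10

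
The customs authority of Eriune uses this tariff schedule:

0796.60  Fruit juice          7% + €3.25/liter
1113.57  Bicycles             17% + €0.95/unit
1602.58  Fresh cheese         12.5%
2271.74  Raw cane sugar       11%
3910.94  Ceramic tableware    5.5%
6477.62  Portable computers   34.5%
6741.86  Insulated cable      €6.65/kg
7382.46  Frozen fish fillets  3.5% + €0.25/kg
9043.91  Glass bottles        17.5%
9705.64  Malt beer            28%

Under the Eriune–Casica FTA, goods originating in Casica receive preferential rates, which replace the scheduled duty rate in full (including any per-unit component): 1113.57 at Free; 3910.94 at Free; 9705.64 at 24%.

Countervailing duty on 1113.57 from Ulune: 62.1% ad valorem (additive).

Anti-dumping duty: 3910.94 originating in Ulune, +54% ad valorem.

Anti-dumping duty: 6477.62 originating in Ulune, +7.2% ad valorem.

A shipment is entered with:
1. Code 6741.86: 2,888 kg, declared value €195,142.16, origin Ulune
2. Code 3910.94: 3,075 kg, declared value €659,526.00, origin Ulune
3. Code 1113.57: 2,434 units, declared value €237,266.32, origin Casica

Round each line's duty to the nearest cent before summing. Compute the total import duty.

Line 1 (6741.86, Ulune, 2,888 kg, €195,142.16):
Base rate for 6741.86 is €6.65/kg.
Duty = 2,888 × €6.65 = €19,205.20.
Line 2 (3910.94, Ulune, 3,075 kg, €659,526.00):
Base rate for 3910.94 is 5.5%.
3910.94 has an FTA preferential rate, but origin Ulune is not Casica; base rate stands.
Additional duty on 3910.94 from Ulune: +54%. Applied ad valorem rate: 5.5% + 54% = 59.5%.
Duty = €659,526.00 × 59.5% = €392,417.97.
Line 3 (1113.57, Casica, 2,434 units, €237,266.32):
Base rate for 1113.57 is 17% + €0.95/unit.
Origin Casica qualifies under the Eriune–Casica agreement and 1113.57 is covered: preferential rate Free applies instead.
The additional-duty order on 1113.57 targets Ulune, not Casica; it does not apply.
Duty = €237,266.32 × 0% = €0.00.
Total = €19,205.20 + €392,417.97 + €0.00 = €411,623.17.

€411,623.17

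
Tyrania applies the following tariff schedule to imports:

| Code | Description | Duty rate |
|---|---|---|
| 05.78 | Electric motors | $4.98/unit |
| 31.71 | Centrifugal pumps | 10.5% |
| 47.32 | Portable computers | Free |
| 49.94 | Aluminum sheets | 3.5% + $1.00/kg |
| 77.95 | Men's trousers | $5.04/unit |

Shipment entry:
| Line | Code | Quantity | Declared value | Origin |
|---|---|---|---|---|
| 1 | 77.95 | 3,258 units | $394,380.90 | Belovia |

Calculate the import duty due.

$16,420.32

Line 1 (77.95, Belovia, 3,258 units, $394,380.90):
Base rate for 77.95 is $5.04/unit.
Duty = 3,258 × $5.04 = $16,420.32.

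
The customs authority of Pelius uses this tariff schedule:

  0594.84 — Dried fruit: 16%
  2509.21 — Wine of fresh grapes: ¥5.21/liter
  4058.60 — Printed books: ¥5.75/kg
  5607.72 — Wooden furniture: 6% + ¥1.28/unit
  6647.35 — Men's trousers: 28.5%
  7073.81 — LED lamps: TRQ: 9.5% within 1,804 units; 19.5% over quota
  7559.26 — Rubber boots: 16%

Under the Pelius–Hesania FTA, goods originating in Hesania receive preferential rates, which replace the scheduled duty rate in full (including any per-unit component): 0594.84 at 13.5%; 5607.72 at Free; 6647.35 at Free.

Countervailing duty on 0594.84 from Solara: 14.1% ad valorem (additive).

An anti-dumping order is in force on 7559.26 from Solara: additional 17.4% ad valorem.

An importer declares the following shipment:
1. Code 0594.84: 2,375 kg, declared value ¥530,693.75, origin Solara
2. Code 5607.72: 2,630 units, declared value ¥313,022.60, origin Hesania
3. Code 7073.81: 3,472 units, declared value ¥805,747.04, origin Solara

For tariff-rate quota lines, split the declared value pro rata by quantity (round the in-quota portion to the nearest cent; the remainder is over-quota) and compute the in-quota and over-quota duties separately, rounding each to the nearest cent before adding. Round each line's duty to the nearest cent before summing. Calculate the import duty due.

Line 1 (0594.84, Solara, 2,375 kg, ¥530,693.75):
Base rate for 0594.84 is 16%.
0594.84 has an FTA preferential rate, but origin Solara is not Hesania; base rate stands.
Additional duty on 0594.84 from Solara: +14.1%. Applied ad valorem rate: 16% + 14.1% = 30.1%.
Duty = ¥530,693.75 × 30.1% = ¥159,738.82.
Line 2 (5607.72, Hesania, 2,630 units, ¥313,022.60):
Base rate for 5607.72 is 6% + ¥1.28/unit.
Origin Hesania qualifies under the Pelius–Hesania agreement and 5607.72 is covered: preferential rate Free applies instead.
Duty = ¥313,022.60 × 0% = ¥0.00.
Line 3 (7073.81, Solara, 3,472 units, ¥805,747.04):
Code 7073.81 is under a tariff-rate quota (threshold 1,804 units). In-quota: 1,804 units at 9.5%; over-quota: 1,668 units at 19.5%.
Pro-rata value split: in-quota = ¥805,747.04 × 1,804/3,472 = ¥418,654.28; over-quota = ¥805,747.04 − ¥418,654.28 = ¥387,092.76.
In-quota duty = ¥418,654.28 × 9.5% = ¥39,772.16. Over-quota duty = ¥387,092.76 × 19.5% = ¥75,483.09.
Line duty = ¥39,772.16 + ¥75,483.09 = ¥115,255.25.
Total = ¥159,738.82 + ¥0.00 + ¥115,255.25 = ¥274,994.07.

¥274,994.07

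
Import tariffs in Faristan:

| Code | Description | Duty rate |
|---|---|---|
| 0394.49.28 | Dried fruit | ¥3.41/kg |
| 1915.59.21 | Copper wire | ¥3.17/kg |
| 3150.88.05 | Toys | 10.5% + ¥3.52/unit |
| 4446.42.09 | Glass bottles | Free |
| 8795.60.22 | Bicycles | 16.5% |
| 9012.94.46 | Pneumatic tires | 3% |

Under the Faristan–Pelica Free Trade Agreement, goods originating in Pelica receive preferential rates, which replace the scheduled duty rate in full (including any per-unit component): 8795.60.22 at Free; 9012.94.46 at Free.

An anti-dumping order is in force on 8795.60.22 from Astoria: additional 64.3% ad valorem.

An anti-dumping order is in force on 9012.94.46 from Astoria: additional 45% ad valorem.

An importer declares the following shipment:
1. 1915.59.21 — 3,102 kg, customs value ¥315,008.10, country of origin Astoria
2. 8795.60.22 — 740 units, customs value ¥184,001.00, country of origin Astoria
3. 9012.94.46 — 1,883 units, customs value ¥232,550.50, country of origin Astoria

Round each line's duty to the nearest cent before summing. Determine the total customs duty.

¥270,130.39

Line 1 (1915.59.21, Astoria, 3,102 kg, ¥315,008.10):
Base rate for 1915.59.21 is ¥3.17/kg.
Duty = 3,102 × ¥3.17 = ¥9,833.34.
Line 2 (8795.60.22, Astoria, 740 units, ¥184,001.00):
Base rate for 8795.60.22 is 16.5%.
8795.60.22 has an FTA preferential rate, but origin Astoria is not Pelica; base rate stands.
Additional duty on 8795.60.22 from Astoria: +64.3%. Applied ad valorem rate: 16.5% + 64.3% = 80.8%.
Duty = ¥184,001.00 × 80.8% = ¥148,672.81.
Line 3 (9012.94.46, Astoria, 1,883 units, ¥232,550.50):
Base rate for 9012.94.46 is 3%.
9012.94.46 has an FTA preferential rate, but origin Astoria is not Pelica; base rate stands.
Additional duty on 9012.94.46 from Astoria: +45%. Applied ad valorem rate: 3% + 45% = 48%.
Duty = ¥232,550.50 × 48% = ¥111,624.24.
Total = ¥9,833.34 + ¥148,672.81 + ¥111,624.24 = ¥270,130.39.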